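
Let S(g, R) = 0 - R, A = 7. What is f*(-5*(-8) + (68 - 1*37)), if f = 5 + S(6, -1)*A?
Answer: 852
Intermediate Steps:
S(g, R) = -R
f = 12 (f = 5 - 1*(-1)*7 = 5 + 1*7 = 5 + 7 = 12)
f*(-5*(-8) + (68 - 1*37)) = 12*(-5*(-8) + (68 - 1*37)) = 12*(40 + (68 - 37)) = 12*(40 + 31) = 12*71 = 852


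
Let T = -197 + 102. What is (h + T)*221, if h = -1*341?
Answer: -96356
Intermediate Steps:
T = -95
h = -341
(h + T)*221 = (-341 - 95)*221 = -436*221 = -96356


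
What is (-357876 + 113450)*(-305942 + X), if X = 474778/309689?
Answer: 1362263699804280/18217 ≈ 7.4780e+10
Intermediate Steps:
X = 474778/309689 (X = 474778*(1/309689) = 474778/309689 ≈ 1.5331)
(-357876 + 113450)*(-305942 + X) = (-357876 + 113450)*(-305942 + 474778/309689) = -244426*(-94746397260/309689) = 1362263699804280/18217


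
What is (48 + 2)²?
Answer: 2500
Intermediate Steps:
(48 + 2)² = 50² = 2500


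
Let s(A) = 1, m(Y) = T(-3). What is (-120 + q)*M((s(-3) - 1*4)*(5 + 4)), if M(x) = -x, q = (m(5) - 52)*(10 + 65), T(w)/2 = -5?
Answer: -128790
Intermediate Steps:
T(w) = -10 (T(w) = 2*(-5) = -10)
m(Y) = -10
q = -4650 (q = (-10 - 52)*(10 + 65) = -62*75 = -4650)
(-120 + q)*M((s(-3) - 1*4)*(5 + 4)) = (-120 - 4650)*(-(1 - 1*4)*(5 + 4)) = -(-4770)*(1 - 4)*9 = -(-4770)*(-3*9) = -(-4770)*(-27) = -4770*27 = -128790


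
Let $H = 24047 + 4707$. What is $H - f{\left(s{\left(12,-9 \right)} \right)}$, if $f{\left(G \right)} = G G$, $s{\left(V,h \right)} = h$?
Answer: $28673$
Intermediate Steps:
$H = 28754$
$f{\left(G \right)} = G^{2}$
$H - f{\left(s{\left(12,-9 \right)} \right)} = 28754 - \left(-9\right)^{2} = 28754 - 81 = 28673$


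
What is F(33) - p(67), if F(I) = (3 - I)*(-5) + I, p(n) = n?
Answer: 116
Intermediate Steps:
F(I) = -15 + 6*I (F(I) = (-15 + 5*I) + I = -15 + 6*I)
F(33) - p(67) = (-15 + 6*33) - 1*67 = (-15 + 198) - 67 = 183 - 67 = 116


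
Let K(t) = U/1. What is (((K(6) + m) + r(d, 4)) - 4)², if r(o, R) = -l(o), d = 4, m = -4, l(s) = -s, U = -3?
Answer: 49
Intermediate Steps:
r(o, R) = o (r(o, R) = -(-1)*o = o)
K(t) = -3 (K(t) = -3/1 = -3*1 = -3)
(((K(6) + m) + r(d, 4)) - 4)² = (((-3 - 4) + 4) - 4)² = ((-7 + 4) - 4)² = (-3 - 4)² = (-7)² = 49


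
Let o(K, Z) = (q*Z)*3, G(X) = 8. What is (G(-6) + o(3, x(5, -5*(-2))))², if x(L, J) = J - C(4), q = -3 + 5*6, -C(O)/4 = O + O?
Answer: 11628100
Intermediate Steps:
C(O) = -8*O (C(O) = -4*(O + O) = -8*O)
q = 27 (q = -3 + 30 = 27)
x(L, J) = 32 + J (x(L, J) = J - (-8)*4 = J - 1*(-32) = J + 32 = 32 + J)
o(K, Z) = 81*Z (o(K, Z) = (27*Z)*3 = 81*Z)
(G(-6) + o(3, x(5, -5*(-2))))² = (8 + 81*(32 - 5*(-2)))² = (8 + 81*(32 + 10))² = (8 + 81*42)² = (8 + 3402)² = 3410² = 11628100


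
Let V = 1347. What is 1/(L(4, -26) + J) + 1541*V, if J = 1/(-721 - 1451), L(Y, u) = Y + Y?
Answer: 36065758797/17375 ≈ 2.0757e+6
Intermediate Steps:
L(Y, u) = 2*Y
J = -1/2172 (J = 1/(-2172) = -1/2172 ≈ -0.00046040)
1/(L(4, -26) + J) + 1541*V = 1/(2*4 - 1/2172) + 1541*1347 = 1/(8 - 1/2172) + 2075727 = 1/(17375/2172) + 2075727 = 2172/17375 + 2075727 = 36065758797/17375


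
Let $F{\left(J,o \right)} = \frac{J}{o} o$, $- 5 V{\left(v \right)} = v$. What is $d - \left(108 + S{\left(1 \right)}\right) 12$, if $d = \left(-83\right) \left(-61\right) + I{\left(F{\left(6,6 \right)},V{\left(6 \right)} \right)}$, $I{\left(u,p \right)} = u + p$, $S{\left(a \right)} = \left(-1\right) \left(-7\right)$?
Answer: $\frac{18439}{5} \approx 3687.8$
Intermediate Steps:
$V{\left(v \right)} = - \frac{v}{5}$
$F{\left(J,o \right)} = J$
$S{\left(a \right)} = 7$
$I{\left(u,p \right)} = p + u$
$d = \frac{25339}{5}$ ($d = \left(-83\right) \left(-61\right) + \left(\left(- \frac{1}{5}\right) 6 + 6\right) = 5063 + \left(- \frac{6}{5} + 6\right) = 5063 + \frac{24}{5} = \frac{25339}{5} \approx 5067.8$)
$d - \left(108 + S{\left(1 \right)}\right) 12 = \frac{25339}{5} - \left(108 + 7\right) 12 = \frac{25339}{5} - 115 \cdot 12 = \frac{25339}{5} - 1380 = \frac{18439}{5}$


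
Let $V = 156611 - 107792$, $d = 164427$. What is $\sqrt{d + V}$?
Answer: $3 \sqrt{23694} \approx 461.79$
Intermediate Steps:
$V = 48819$
$\sqrt{d + V} = \sqrt{164427 + 48819} = \sqrt{213246} = 3 \sqrt{23694}$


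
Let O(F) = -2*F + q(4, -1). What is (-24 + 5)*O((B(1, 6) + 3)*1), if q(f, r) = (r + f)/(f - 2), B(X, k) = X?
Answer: 247/2 ≈ 123.50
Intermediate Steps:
q(f, r) = (f + r)/(-2 + f)
O(F) = 3/2 - 2*F (O(F) = -2*F + (4 - 1)/(-2 + 4) = -2*F + 3/2 = 3/2 - 2*F)
(-24 + 5)*O((B(1, 6) + 3)*1) = (-24 + 5)*(3/2 - 2*(1 + 3)) = -19*(3/2 - 8) = -19*(-13/2) = 247/2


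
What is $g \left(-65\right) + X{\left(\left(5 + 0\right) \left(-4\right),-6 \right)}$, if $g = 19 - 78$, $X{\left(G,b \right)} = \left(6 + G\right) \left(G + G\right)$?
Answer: $4395$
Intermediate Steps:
$X{\left(G,b \right)} = 2 G \left(6 + G\right)$ ($X{\left(G,b \right)} = \left(6 + G\right) 2 G = 2 G \left(6 + G\right)$)
$g = -59$ ($g = 19 - 78 = -59$)
$g \left(-65\right) + X{\left(\left(5 + 0\right) \left(-4\right),-6 \right)} = \left(-59\right) \left(-65\right) + 2 \left(5 + 0\right) \left(-4\right) \left(6 + \left(5 + 0\right) \left(-4\right)\right) = 3835 + 2 \cdot 5 \left(-4\right) \left(6 + 5 \left(-4\right)\right) = 3835 + 2 \left(-20\right) \left(6 - 20\right) = 3835 + 2 \left(-20\right) \left(-14\right) = 3835 + 560 = 4395$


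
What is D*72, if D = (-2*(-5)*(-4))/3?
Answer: -960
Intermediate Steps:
D = -40/3 (D = (10*(-4))*(⅓) = -40*⅓ = -40/3 ≈ -13.333)
D*72 = -40/3*72 = -960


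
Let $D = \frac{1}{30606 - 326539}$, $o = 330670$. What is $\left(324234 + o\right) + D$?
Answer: $\frac{193807705431}{295933} \approx 6.549 \cdot 10^{5}$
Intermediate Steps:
$D = - \frac{1}{295933}$ ($D = \frac{1}{-295933} = - \frac{1}{295933} \approx -3.3791 \cdot 10^{-6}$)
$\left(324234 + o\right) + D = \left(324234 + 330670\right) - \frac{1}{295933} = 654904 - \frac{1}{295933} = \frac{193807705431}{295933}$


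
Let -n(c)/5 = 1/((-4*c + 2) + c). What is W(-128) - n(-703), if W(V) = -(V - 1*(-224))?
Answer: -202651/2111 ≈ -95.998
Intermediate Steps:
n(c) = -5/(2 - 3*c) (n(c) = -5/((-4*c + 2) + c) = -5/((2 - 4*c) + c) = -5/(2 - 3*c))
W(V) = -224 - V (W(V) = -(V + 224) = -(224 + V) = -224 - V)
W(-128) - n(-703) = (-224 - 1*(-128)) - 5/(-2 + 3*(-703)) = (-224 + 128) - 5/(-2 - 2109) = -96 - 5/(-2111) = -96 - 5*(-1)/2111 = -96 - 1*(-5/2111) = -96 + 5/2111 = -202651/2111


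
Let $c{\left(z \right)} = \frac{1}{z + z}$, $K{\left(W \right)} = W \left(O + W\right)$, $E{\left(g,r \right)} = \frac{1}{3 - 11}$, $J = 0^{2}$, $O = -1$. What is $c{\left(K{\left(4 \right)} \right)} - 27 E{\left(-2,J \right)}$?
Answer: $\frac{41}{12} \approx 3.4167$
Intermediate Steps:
$J = 0$
$E{\left(g,r \right)} = - \frac{1}{8}$ ($E{\left(g,r \right)} = \frac{1}{-8} = - \frac{1}{8}$)
$K{\left(W \right)} = W \left(-1 + W\right)$
$c{\left(z \right)} = \frac{1}{2 z}$
$c{\left(K{\left(4 \right)} \right)} - 27 E{\left(-2,J \right)} = \frac{1}{2 \cdot 4 \left(-1 + 4\right)} - - \frac{27}{8} = \frac{1}{2 \cdot 4 \cdot 3} + \frac{27}{8} = \frac{1}{2 \cdot 12} + \frac{27}{8} = \frac{1}{2} \cdot \frac{1}{12} + \frac{27}{8} = \frac{1}{24} + \frac{27}{8} = \frac{41}{12}$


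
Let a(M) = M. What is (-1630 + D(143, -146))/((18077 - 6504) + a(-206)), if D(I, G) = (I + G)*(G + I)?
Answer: -1621/11367 ≈ -0.14261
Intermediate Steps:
D(I, G) = (G + I)² (D(I, G) = (G + I)*(G + I) = (G + I)²)
(-1630 + D(143, -146))/((18077 - 6504) + a(-206)) = (-1630 + (-146 + 143)²)/((18077 - 6504) - 206) = (-1630 + (-3)²)/(11573 - 206) = (-1630 + 9)/11367 = -1621*1/11367 = -1621/11367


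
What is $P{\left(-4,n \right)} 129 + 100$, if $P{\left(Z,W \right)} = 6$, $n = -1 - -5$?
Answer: $874$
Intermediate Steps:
$n = 4$ ($n = -1 + 5 = 4$)
$P{\left(-4,n \right)} 129 + 100 = 6 \cdot 129 + 100 = 774 + 100 = 874$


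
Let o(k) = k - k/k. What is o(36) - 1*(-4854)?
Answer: 4889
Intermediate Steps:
o(k) = -1 + k (o(k) = k - 1*1 = k - 1 = -1 + k)
o(36) - 1*(-4854) = (-1 + 36) - 1*(-4854) = 35 + 4854 = 4889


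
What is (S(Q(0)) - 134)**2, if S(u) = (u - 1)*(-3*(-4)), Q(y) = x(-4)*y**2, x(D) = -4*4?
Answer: 21316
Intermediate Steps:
x(D) = -16
Q(y) = -16*y**2
S(u) = -12 + 12*u (S(u) = (-1 + u)*12 = -12 + 12*u)
(S(Q(0)) - 134)**2 = ((-12 + 12*(-16*0**2)) - 134)**2 = ((-12 + 12*(-16*0)) - 134)**2 = ((-12 + 12*0) - 134)**2 = ((-12 + 0) - 134)**2 = (-12 - 134)**2 = (-146)**2 = 21316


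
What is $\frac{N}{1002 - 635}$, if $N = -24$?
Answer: $- \frac{24}{367} \approx -0.065395$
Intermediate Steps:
$\frac{N}{1002 - 635} = \frac{1}{1002 - 635} \left(-24\right) = \frac{1}{367} \left(-24\right) = - \frac{24}{367}$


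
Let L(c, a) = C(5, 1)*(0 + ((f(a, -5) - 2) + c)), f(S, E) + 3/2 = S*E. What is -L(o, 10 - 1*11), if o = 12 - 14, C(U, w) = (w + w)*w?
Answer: 1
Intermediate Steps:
f(S, E) = -3/2 + E*S (f(S, E) = -3/2 + S*E = -3/2 + E*S)
C(U, w) = 2*w² (C(U, w) = (2*w)*w = 2*w²)
o = -2
L(c, a) = -7 - 10*a + 2*c (L(c, a) = (2*1²)*(0 + (((-3/2 - 5*a) - 2) + c)) = (2*1)*(0 + ((-7/2 - 5*a) + c)) = 2*(0 + (-7/2 + c - 5*a)) = 2*(-7/2 + c - 5*a) = -7 - 10*a + 2*c)
-L(o, 10 - 1*11) = -(-7 - 10*(10 - 1*11) + 2*(-2)) = -(-7 - 10*(10 - 11) - 4) = -(-7 - 10*(-1) - 4) = -(-7 + 10 - 4) = -1*(-1) = 1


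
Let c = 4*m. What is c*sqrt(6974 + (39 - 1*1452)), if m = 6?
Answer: 24*sqrt(5561) ≈ 1789.7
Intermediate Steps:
c = 24 (c = 4*6 = 24)
c*sqrt(6974 + (39 - 1*1452)) = 24*sqrt(6974 + (39 - 1*1452)) = 24*sqrt(6974 + (39 - 1452)) = 24*sqrt(6974 - 1413) = 24*sqrt(5561)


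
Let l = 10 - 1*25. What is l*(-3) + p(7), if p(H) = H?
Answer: 52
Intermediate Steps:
l = -15 (l = 10 - 25 = -15)
l*(-3) + p(7) = -15*(-3) + 7 = 45 + 7 = 52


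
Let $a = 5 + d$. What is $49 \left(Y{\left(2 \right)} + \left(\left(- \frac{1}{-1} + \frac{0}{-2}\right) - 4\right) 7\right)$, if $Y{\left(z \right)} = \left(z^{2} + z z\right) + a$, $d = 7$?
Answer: $-49$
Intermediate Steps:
$a = 12$ ($a = 5 + 7 = 12$)
$Y{\left(z \right)} = 12 + 2 z^{2}$ ($Y{\left(z \right)} = \left(z^{2} + z z\right) + 12 = \left(z^{2} + z^{2}\right) + 12 = 2 z^{2} + 12 = 12 + 2 z^{2}$)
$49 \left(Y{\left(2 \right)} + \left(\left(- \frac{1}{-1} + \frac{0}{-2}\right) - 4\right) 7\right) = 49 \left(\left(12 + 2 \cdot 2^{2}\right) + \left(\left(- \frac{1}{-1} + \frac{0}{-2}\right) - 4\right) 7\right) = 49 \left(\left(12 + 2 \cdot 4\right) + \left(\left(\left(-1\right) \left(-1\right) + 0 \left(- \frac{1}{2}\right)\right) - 4\right) 7\right) = 49 \left(\left(12 + 8\right) + \left(\left(1 + 0\right) - 4\right) 7\right) = 49 \left(20 + \left(1 - 4\right) 7\right) = 49 \left(20 - 21\right) = 49 \left(-1\right) = -49$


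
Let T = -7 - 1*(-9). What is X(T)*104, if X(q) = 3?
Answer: 312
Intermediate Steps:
T = 2 (T = -7 + 9 = 2)
X(T)*104 = 3*104 = 312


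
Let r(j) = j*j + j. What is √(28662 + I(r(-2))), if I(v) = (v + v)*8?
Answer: √28694 ≈ 169.39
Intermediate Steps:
r(j) = j + j² (r(j) = j² + j = j + j²)
I(v) = 16*v (I(v) = (2*v)*8 = 16*v)
√(28662 + I(r(-2))) = √(28662 + 16*(-2*(1 - 2))) = √(28662 + 16*(-2*(-1))) = √(28662 + 16*2) = √(28662 + 32) = √28694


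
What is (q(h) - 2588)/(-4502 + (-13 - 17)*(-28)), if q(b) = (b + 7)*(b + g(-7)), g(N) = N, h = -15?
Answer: 1206/1831 ≈ 0.65866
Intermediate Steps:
q(b) = (-7 + b)*(7 + b) (q(b) = (b + 7)*(b - 7) = (7 + b)*(-7 + b) = (-7 + b)*(7 + b))
(q(h) - 2588)/(-4502 + (-13 - 17)*(-28)) = ((-49 + (-15)**2) - 2588)/(-4502 + (-13 - 17)*(-28)) = ((-49 + 225) - 2588)/(-4502 - 30*(-28)) = (176 - 2588)/(-4502 + 840) = -2412/(-3662) = -2412*(-1/3662) = 1206/1831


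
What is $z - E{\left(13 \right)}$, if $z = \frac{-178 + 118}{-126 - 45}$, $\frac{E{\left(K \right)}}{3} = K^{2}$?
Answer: $- \frac{28879}{57} \approx -506.65$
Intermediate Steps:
$E{\left(K \right)} = 3 K^{2}$
$z = \frac{20}{57}$ ($z = - \frac{60}{-171} = \left(-60\right) \left(- \frac{1}{171}\right) = \frac{20}{57} \approx 0.35088$)
$z - E{\left(13 \right)} = \frac{20}{57} - 3 \cdot 13^{2} = \frac{20}{57} - 3 \cdot 169 = \frac{20}{57} - 507 = - \frac{28879}{57}$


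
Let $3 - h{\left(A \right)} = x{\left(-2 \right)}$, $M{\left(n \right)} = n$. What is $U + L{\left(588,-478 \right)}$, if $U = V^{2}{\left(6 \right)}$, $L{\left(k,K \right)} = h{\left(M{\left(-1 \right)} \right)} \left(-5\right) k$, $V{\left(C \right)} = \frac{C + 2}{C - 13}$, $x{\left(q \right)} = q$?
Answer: $- \frac{720236}{49} \approx -14699.0$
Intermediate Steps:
$V{\left(C \right)} = \frac{2 + C}{-13 + C}$
$h{\left(A \right)} = 5$ ($h{\left(A \right)} = 3 - -2 = 3 + 2 = 5$)
$L{\left(k,K \right)} = - 25 k$ ($L{\left(k,K \right)} = 5 \left(-5\right) k = - 25 k$)
$U = \frac{64}{49}$ ($U = \left(\frac{2 + 6}{-13 + 6}\right)^{2} = \left(\frac{1}{-7} \cdot 8\right)^{2} = \left(\left(- \frac{1}{7}\right) 8\right)^{2} = \left(- \frac{8}{7}\right)^{2} = \frac{64}{49} \approx 1.3061$)
$U + L{\left(588,-478 \right)} = \frac{64}{49} - 14700 = - \frac{720236}{49}$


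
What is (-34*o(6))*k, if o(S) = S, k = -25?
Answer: 5100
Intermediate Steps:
(-34*o(6))*k = -34*6*(-25) = -204*(-25) = 5100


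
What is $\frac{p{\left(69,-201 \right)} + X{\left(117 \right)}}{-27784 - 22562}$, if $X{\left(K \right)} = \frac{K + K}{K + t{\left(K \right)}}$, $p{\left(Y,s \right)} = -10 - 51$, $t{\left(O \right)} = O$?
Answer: $\frac{10}{8391} \approx 0.0011918$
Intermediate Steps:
$p{\left(Y,s \right)} = -61$
$X{\left(K \right)} = 1$ ($X{\left(K \right)} = \frac{K + K}{K + K} = \frac{2 K}{2 K} = 2 K \frac{1}{2 K} = 1$)
$\frac{p{\left(69,-201 \right)} + X{\left(117 \right)}}{-27784 - 22562} = \frac{-61 + 1}{-27784 - 22562} = - \frac{60}{-50346} = \left(-60\right) \left(- \frac{1}{50346}\right) = \frac{10}{8391}$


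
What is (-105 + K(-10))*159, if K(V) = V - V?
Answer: -16695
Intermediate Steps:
K(V) = 0
(-105 + K(-10))*159 = (-105 + 0)*159 = -105*159 = -16695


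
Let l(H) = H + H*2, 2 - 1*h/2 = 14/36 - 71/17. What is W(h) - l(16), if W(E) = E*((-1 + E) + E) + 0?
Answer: 4878287/23409 ≈ 208.39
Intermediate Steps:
h = 1771/153 (h = 4 - 2*(14/36 - 71/17) = 4 - 2*(14*(1/36) - 71*1/17) = 4 - 2*(7/18 - 71/17) = 4 - 2*(-1159/306) = 4 + 1159/153 = 1771/153 ≈ 11.575)
W(E) = E*(-1 + 2*E) (W(E) = E*(-1 + 2*E) + 0 = E*(-1 + 2*E))
l(H) = 3*H (l(H) = H + 2*H = 3*H)
W(h) - l(16) = 1771*(-1 + 2*(1771/153))/153 - 3*16 = 1771*(-1 + 3542/153)/153 - 1*48 = (1771/153)*(3389/153) - 48 = 6001919/23409 - 48 = 4878287/23409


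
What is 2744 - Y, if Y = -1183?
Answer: 3927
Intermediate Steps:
2744 - Y = 2744 - 1*(-1183) = 2744 + 1183 = 3927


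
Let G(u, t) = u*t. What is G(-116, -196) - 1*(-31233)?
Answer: 53969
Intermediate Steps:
G(u, t) = t*u
G(-116, -196) - 1*(-31233) = -196*(-116) - 1*(-31233) = 22736 + 31233 = 53969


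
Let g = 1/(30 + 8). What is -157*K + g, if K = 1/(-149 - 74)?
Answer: 6189/8474 ≈ 0.73035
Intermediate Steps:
K = -1/223 (K = 1/(-223) = -1/223 ≈ -0.0044843)
g = 1/38 ≈ 0.026316
-157*K + g = -157*(-1/223) + 1/38 = 157/223 + 1/38 = 6189/8474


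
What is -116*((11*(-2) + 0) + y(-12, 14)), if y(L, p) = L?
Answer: 3944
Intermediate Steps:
-116*((11*(-2) + 0) + y(-12, 14)) = -116*((11*(-2) + 0) - 12) = -116*((-22 + 0) - 12) = -116*(-22 - 12) = -116*(-34) = 3944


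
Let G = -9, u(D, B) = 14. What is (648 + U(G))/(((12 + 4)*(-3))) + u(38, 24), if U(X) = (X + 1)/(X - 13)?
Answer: 65/132 ≈ 0.49242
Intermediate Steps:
U(X) = (1 + X)/(-13 + X)
(648 + U(G))/(((12 + 4)*(-3))) + u(38, 24) = (648 + (1 - 9)/(-13 - 9))/(((12 + 4)*(-3))) + 14 = (648 - 8/(-22))/((16*(-3))) + 14 = (648 - 1/22*(-8))/(-48) + 14 = -(648 + 4/11)/48 + 14 = -1/48*7132/11 + 14 = -1783/132 + 14 = 65/132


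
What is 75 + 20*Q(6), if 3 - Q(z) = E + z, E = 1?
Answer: -5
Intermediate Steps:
Q(z) = 2 - z (Q(z) = 3 - (1 + z) = 3 + (-1 - z) = 2 - z)
75 + 20*Q(6) = 75 + 20*(2 - 1*6) = 75 + 20*(2 - 6) = 75 + 20*(-4) = 75 - 80 = -5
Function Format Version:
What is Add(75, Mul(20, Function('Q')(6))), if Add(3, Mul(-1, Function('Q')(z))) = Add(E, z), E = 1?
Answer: -5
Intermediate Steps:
Function('Q')(z) = Add(2, Mul(-1, z)) (Function('Q')(z) = Add(3, Mul(-1, Add(1, z))) = Add(3, Add(-1, Mul(-1, z))) = Add(2, Mul(-1, z)))
Add(75, Mul(20, Function('Q')(6))) = Add(75, Mul(20, Add(2, Mul(-1, 6)))) = Add(75, Mul(20, Add(2, -6))) = Add(75, Mul(20, -4)) = Add(75, -80) = -5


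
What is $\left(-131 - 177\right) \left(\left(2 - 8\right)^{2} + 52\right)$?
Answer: $-27104$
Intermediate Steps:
$\left(-131 - 177\right) \left(\left(2 - 8\right)^{2} + 52\right) = - 308 \left(\left(-6\right)^{2} + 52\right) = - 308 \left(36 + 52\right) = \left(-308\right) 88 = -27104$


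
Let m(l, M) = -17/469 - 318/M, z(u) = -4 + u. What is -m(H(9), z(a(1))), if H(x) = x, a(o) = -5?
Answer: -49663/1407 ≈ -35.297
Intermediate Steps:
m(l, M) = -17/469 - 318/M (m(l, M) = -17*1/469 - 318/M = -17/469 - 318/M)
-m(H(9), z(a(1))) = -(-17/469 - 318/(-4 - 5)) = -(-17/469 - 318/(-9)) = -(-17/469 - 318*(-⅑)) = -(-17/469 + 106/3) = -1*49663/1407 = -49663/1407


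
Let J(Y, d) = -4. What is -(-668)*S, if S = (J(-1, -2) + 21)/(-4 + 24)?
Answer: 2839/5 ≈ 567.80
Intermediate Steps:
S = 17/20 (S = (-4 + 21)/(-4 + 24) = 17/20 ≈ 0.85000)
-(-668)*S = -(-668)*17/20 = -167*(-17/5) = 2839/5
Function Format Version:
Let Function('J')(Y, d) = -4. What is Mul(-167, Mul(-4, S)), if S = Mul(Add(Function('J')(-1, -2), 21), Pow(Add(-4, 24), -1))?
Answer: Rational(2839, 5) ≈ 567.80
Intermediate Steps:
S = Rational(17, 20) (S = Mul(Add(-4, 21), Pow(Add(-4, 24), -1)) = Mul(17, Pow(20, -1)) = Mul(17, Rational(1, 20)) = Rational(17, 20) ≈ 0.85000)
Mul(-167, Mul(-4, S)) = Mul(-167, Mul(-4, Rational(17, 20))) = Mul(-167, Rational(-17, 5)) = Rational(2839, 5)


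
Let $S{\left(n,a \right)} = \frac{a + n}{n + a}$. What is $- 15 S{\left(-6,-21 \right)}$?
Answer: $-15$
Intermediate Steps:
$S{\left(n,a \right)} = 1$ ($S{\left(n,a \right)} = \frac{a + n}{a + n} = 1$)
$- 15 S{\left(-6,-21 \right)} = \left(-15\right) 1 = -15$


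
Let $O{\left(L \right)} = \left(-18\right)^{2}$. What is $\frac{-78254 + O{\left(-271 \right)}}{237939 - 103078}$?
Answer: $- \frac{77930}{134861} \approx -0.57785$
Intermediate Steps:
$O{\left(L \right)} = 324$
$\frac{-78254 + O{\left(-271 \right)}}{237939 - 103078} = \frac{-78254 + 324}{237939 - 103078} = - \frac{77930}{134861}$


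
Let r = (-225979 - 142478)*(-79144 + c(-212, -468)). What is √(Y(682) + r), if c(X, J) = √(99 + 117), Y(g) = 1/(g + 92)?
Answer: √(1941083508023798 - 147155830488*√6)/258 ≈ 1.7075e+5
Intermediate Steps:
Y(g) = 1/(92 + g)
c(X, J) = 6*√6 (c(X, J) = √216 = 6*√6)
r = 29161160808 - 2210742*√6 (r = (-225979 - 142478)*(-79144 + 6*√6) = -368457*(-79144 + 6*√6) = 29161160808 - 2210742*√6 ≈ 2.9156e+10)
√(Y(682) + r) = √(1/(92 + 682) + (29161160808 - 2210742*√6)) = √(1/774 + (29161160808 - 2210742*√6)) = √(22570738465393/774 - 2210742*√6)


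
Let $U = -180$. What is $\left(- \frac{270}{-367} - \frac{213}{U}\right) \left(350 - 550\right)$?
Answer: $- \frac{422570}{1101} \approx -383.81$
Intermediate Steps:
$\left(- \frac{270}{-367} - \frac{213}{U}\right) \left(350 - 550\right) = \left(- \frac{270}{-367} - \frac{213}{-180}\right) \left(350 - 550\right) = \left(\left(-270\right) \left(- \frac{1}{367}\right) - - \frac{71}{60}\right) \left(350 - 550\right) = \left(\frac{270}{367} + \frac{71}{60}\right) \left(-200\right) = \frac{42257}{22020} \left(-200\right) = - \frac{422570}{1101}$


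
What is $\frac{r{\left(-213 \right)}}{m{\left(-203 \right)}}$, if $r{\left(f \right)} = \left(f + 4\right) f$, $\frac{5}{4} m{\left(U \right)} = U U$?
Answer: $\frac{222585}{164836} \approx 1.3503$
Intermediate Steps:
$m{\left(U \right)} = \frac{4 U^{2}}{5}$ ($m{\left(U \right)} = \frac{4 U U}{5} = \frac{4 U^{2}}{5}$)
$r{\left(f \right)} = f \left(4 + f\right)$ ($r{\left(f \right)} = \left(4 + f\right) f = f \left(4 + f\right)$)
$\frac{r{\left(-213 \right)}}{m{\left(-203 \right)}} = \frac{\left(-213\right) \left(4 - 213\right)}{\frac{4}{5} \left(-203\right)^{2}} = \frac{\left(-213\right) \left(-209\right)}{\frac{4}{5} \cdot 41209} = \frac{44517}{\frac{164836}{5}} = 44517 \cdot \frac{5}{164836} = \frac{222585}{164836}$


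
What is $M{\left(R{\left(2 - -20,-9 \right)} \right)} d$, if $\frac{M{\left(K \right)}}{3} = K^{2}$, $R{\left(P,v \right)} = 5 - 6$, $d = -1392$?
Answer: $-4176$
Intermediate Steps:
$R{\left(P,v \right)} = -1$ ($R{\left(P,v \right)} = 5 - 6 = -1$)
$M{\left(K \right)} = 3 K^{2}$
$M{\left(R{\left(2 - -20,-9 \right)} \right)} d = 3 \left(-1\right)^{2} \left(-1392\right) = 3 \cdot 1 \left(-1392\right) = 3 \left(-1392\right) = -4176$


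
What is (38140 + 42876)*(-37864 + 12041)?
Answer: -2092076168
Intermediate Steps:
(38140 + 42876)*(-37864 + 12041) = 81016*(-25823) = -2092076168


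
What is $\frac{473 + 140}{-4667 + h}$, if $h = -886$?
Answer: $- \frac{613}{5553} \approx -0.11039$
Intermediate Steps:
$\frac{473 + 140}{-4667 + h} = \frac{473 + 140}{-4667 - 886} = \frac{613}{-5553} = 613 \left(- \frac{1}{5553}\right) = - \frac{613}{5553}$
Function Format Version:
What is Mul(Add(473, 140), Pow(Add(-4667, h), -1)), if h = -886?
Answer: Rational(-613, 5553) ≈ -0.11039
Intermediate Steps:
Mul(Add(473, 140), Pow(Add(-4667, h), -1)) = Mul(Add(473, 140), Pow(Add(-4667, -886), -1)) = Mul(613, Pow(-5553, -1)) = Mul(613, Rational(-1, 5553)) = Rational(-613, 5553)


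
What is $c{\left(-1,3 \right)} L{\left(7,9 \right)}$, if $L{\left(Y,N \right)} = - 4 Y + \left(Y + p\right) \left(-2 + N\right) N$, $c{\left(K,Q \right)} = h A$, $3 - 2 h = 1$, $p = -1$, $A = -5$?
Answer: $-1750$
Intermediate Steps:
$h = 1$ ($h = \frac{3}{2} - \frac{1}{2} = 1$)
$c{\left(K,Q \right)} = -5$ ($c{\left(K,Q \right)} = 1 \left(-5\right) = -5$)
$L{\left(Y,N \right)} = - 4 Y + N \left(-1 + Y\right) \left(-2 + N\right)$ ($L{\left(Y,N \right)} = - 4 Y + \left(Y - 1\right) \left(-2 + N\right) N = - 4 Y + \left(-1 + Y\right) \left(-2 + N\right) N = - 4 Y + N \left(-1 + Y\right) \left(-2 + N\right)$)
$c{\left(-1,3 \right)} L{\left(7,9 \right)} = - 5 \left(- 9^{2} - 28 + 2 \cdot 9 + 7 \cdot 9^{2} - 18 \cdot 7\right) = - 5 \left(\left(-1\right) 81 - 28 + 18 + 7 \cdot 81 - 126\right) = - 5 \left(-81 - 28 + 18 + 567 - 126\right) = \left(-5\right) 350 = -1750$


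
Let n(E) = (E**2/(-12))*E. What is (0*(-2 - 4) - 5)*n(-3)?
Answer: -45/4 ≈ -11.250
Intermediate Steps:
n(E) = -E**3/12 (n(E) = (E**2*(-1/12))*E = (-E**2/12)*E = -E**3/12)
(0*(-2 - 4) - 5)*n(-3) = (0*(-2 - 4) - 5)*(-1/12*(-3)**3) = (0*(-6) - 5)*(-1/12*(-27)) = (0 - 5)*(9/4) = -5*9/4 = -45/4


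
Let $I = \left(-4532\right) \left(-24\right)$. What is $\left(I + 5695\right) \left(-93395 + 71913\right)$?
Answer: $-2458894166$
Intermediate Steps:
$I = 108768$
$\left(I + 5695\right) \left(-93395 + 71913\right) = \left(108768 + 5695\right) \left(-93395 + 71913\right) = 114463 \left(-21482\right) = -2458894166$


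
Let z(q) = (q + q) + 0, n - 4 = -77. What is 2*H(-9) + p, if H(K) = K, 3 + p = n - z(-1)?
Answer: -92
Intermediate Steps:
n = -73 (n = 4 - 77 = -73)
z(q) = 2*q (z(q) = 2*q + 0 = 2*q)
p = -74 (p = -3 + (-73 - 2*(-1)) = -3 + (-73 - 1*(-2)) = -3 + (-73 + 2) = -3 - 71 = -74)
2*H(-9) + p = 2*(-9) - 74 = -18 - 74 = -92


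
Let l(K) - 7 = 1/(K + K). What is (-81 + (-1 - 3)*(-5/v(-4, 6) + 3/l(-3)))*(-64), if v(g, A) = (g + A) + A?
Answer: 210592/41 ≈ 5136.4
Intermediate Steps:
l(K) = 7 + 1/(2*K) (l(K) = 7 + 1/(K + K) = 7 + 1/(2*K))
v(g, A) = g + 2*A (v(g, A) = (A + g) + A = g + 2*A)
(-81 + (-1 - 3)*(-5/v(-4, 6) + 3/l(-3)))*(-64) = (-81 + (-1 - 3)*(-5/(-4 + 2*6) + 3/(7 + (½)/(-3))))*(-64) = (-81 - 4*(-5/(-4 + 12) + 3/(7 + (½)*(-⅓))))*(-64) = (-81 - 4*(-5/8 + 3/(7 - ⅙)))*(-64) = (-81 - 4*(-5*⅛ + 3/(41/6)))*(-64) = (-81 - 4*(-5/8 + 3*(6/41)))*(-64) = (-81 - 4*(-5/8 + 18/41))*(-64) = (-81 - 4*(-61/328))*(-64) = (-81 + 61/82)*(-64) = -6581/82*(-64) = 210592/41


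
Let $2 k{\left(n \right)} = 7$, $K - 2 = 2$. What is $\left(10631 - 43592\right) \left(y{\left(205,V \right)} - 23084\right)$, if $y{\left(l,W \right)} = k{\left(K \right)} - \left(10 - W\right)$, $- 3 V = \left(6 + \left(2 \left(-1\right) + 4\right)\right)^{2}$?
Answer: $\frac{1523578277}{2} \approx 7.6179 \cdot 10^{8}$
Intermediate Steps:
$K = 4$ ($K = 2 + 2 = 4$)
$k{\left(n \right)} = \frac{7}{2}$ ($k{\left(n \right)} = \frac{1}{2} \cdot 7 = \frac{7}{2}$)
$V = - \frac{64}{3}$ ($V = - \frac{\left(6 + \left(2 \left(-1\right) + 4\right)\right)^{2}}{3} = - \frac{\left(6 + \left(-2 + 4\right)\right)^{2}}{3} = - \frac{\left(6 + 2\right)^{2}}{3} = - \frac{8^{2}}{3} = \left(- \frac{1}{3}\right) 64 = - \frac{64}{3} \approx -21.333$)
$y{\left(l,W \right)} = - \frac{13}{2} + W$ ($y{\left(l,W \right)} = \frac{7}{2} - \left(10 - W\right) = \frac{7}{2} + \left(-10 + W\right) = - \frac{13}{2} + W$)
$\left(10631 - 43592\right) \left(y{\left(205,V \right)} - 23084\right) = \left(10631 - 43592\right) \left(\left(- \frac{13}{2} - \frac{64}{3}\right) - 23084\right) = - 32961 \left(- \frac{167}{6} - 23084\right) = \left(-32961\right) \left(- \frac{138671}{6}\right) = \frac{1523578277}{2}$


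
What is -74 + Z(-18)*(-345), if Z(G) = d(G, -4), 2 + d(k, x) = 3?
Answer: -419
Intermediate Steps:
d(k, x) = 1 (d(k, x) = -2 + 3 = 1)
Z(G) = 1
-74 + Z(-18)*(-345) = -74 + 1*(-345) = -74 - 345 = -419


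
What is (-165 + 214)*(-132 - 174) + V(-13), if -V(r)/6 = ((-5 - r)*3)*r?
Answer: -13122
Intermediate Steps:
V(r) = -6*r*(-15 - 3*r) (V(r) = -6*(-5 - r)*3*r = -6*(-15 - 3*r)*r = -6*r*(-15 - 3*r))
(-165 + 214)*(-132 - 174) + V(-13) = (-165 + 214)*(-132 - 174) + 18*(-13)*(5 - 13) = 49*(-306) + 18*(-13)*(-8) = -14994 + 1872 = -13122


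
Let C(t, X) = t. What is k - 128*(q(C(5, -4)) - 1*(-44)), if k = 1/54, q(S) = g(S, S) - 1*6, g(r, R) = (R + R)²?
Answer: -953855/54 ≈ -17664.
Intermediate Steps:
g(r, R) = 4*R² (g(r, R) = (2*R)² = 4*R²)
q(S) = -6 + 4*S² (q(S) = 4*S² - 1*6 = 4*S² - 6 = -6 + 4*S²)
k = 1/54 ≈ 0.018519
k - 128*(q(C(5, -4)) - 1*(-44)) = 1/54 - 128*((-6 + 4*5²) - 1*(-44)) = 1/54 - 128*((-6 + 4*25) + 44) = 1/54 - 128*((-6 + 100) + 44) = 1/54 - 128*(94 + 44) = 1/54 - 128*138 = 1/54 - 17664 = -953855/54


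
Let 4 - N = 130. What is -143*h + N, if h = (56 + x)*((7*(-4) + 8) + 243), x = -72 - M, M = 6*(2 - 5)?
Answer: -63904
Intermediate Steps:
N = -126 (N = 4 - 1*130 = 4 - 130 = -126)
M = -18 (M = 6*(-3) = -18)
x = -54 (x = -72 - 1*(-18) = -72 + 18 = -54)
h = 446 (h = (56 - 54)*((7*(-4) + 8) + 243) = 2*((-28 + 8) + 243) = 2*(-20 + 243) = 2*223 = 446)
-143*h + N = -143*446 - 126 = -63778 - 126 = -63904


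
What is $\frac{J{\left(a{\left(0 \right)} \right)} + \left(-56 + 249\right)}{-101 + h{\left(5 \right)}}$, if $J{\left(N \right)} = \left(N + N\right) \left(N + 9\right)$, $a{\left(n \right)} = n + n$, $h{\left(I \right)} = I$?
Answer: $- \frac{193}{96} \approx -2.0104$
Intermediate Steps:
$a{\left(n \right)} = 2 n$
$J{\left(N \right)} = 2 N \left(9 + N\right)$
$\frac{J{\left(a{\left(0 \right)} \right)} + \left(-56 + 249\right)}{-101 + h{\left(5 \right)}} = \frac{2 \cdot 2 \cdot 0 \left(9 + 2 \cdot 0\right) + \left(-56 + 249\right)}{-101 + 5} = \frac{2 \cdot 0 \left(9 + 0\right) + 193}{-96} = \left(2 \cdot 0 \cdot 9 + 193\right) \left(- \frac{1}{96}\right) = \left(0 + 193\right) \left(- \frac{1}{96}\right) = 193 \left(- \frac{1}{96}\right) = - \frac{193}{96}$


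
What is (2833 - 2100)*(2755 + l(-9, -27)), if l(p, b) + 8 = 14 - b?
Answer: 2043604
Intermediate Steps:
l(p, b) = 6 - b (l(p, b) = -8 + (14 - b) = 6 - b)
(2833 - 2100)*(2755 + l(-9, -27)) = (2833 - 2100)*(2755 + (6 - 1*(-27))) = 733*(2755 + (6 + 27)) = 733*(2755 + 33) = 733*2788 = 2043604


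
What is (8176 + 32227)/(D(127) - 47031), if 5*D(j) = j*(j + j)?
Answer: -202015/202897 ≈ -0.99565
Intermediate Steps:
D(j) = 2*j²/5 (D(j) = (j*(j + j))/5 = (j*(2*j))/5 = (2*j²)/5 = 2*j²/5)
(8176 + 32227)/(D(127) - 47031) = (8176 + 32227)/((⅖)*127² - 47031) = 40403/((⅖)*16129 - 47031) = 40403/(32258/5 - 47031) = 40403/(-202897/5) = 40403*(-5/202897) = -202015/202897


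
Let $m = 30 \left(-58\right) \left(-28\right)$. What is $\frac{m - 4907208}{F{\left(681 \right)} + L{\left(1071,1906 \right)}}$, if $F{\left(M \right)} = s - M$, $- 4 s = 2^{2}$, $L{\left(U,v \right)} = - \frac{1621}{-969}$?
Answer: $\frac{4707874872}{659237} \approx 7141.4$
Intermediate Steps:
$L{\left(U,v \right)} = \frac{1621}{969}$ ($L{\left(U,v \right)} = \left(-1621\right) \left(- \frac{1}{969}\right) = \frac{1621}{969}$)
$s = -1$ ($s = - \frac{2^{2}}{4} = \left(- \frac{1}{4}\right) 4 = -1$)
$F{\left(M \right)} = -1 - M$
$m = 48720$ ($m = \left(-1740\right) \left(-28\right) = 48720$)
$\frac{m - 4907208}{F{\left(681 \right)} + L{\left(1071,1906 \right)}} = \frac{48720 - 4907208}{\left(-1 - 681\right) + \frac{1621}{969}} = - \frac{4858488}{\left(-1 - 681\right) + \frac{1621}{969}} = - \frac{4858488}{-682 + \frac{1621}{969}} = - \frac{4858488}{- \frac{659237}{969}} = \left(-4858488\right) \left(- \frac{969}{659237}\right) = \frac{4707874872}{659237}$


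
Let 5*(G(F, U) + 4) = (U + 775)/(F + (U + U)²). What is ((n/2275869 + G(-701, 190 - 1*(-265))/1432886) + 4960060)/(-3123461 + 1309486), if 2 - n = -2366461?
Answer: -2230538183107391664262632/815744094323179999338725 ≈ -2.7344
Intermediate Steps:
n = 2366463 (n = 2 - 1*(-2366461) = 2 + 2366461 = 2366463)
G(F, U) = -4 + (775 + U)/(5*(F + 4*U²)) (G(F, U) = -4 + ((U + 775)/(F + (U + U)²))/5 = -4 + ((775 + U)/(F + (2*U)²))/5 = -4 + ((775 + U)/(F + 4*U²))/5 = -4 + (775 + U)/(5*(F + 4*U²)))
((n/2275869 + G(-701, 190 - 1*(-265))/1432886) + 4960060)/(-3123461 + 1309486) = ((2366463/2275869 + ((775 + (190 - 1*(-265)) - 80*(190 - 1*(-265))² - 20*(-701))/(5*(-701 + 4*(190 - 1*(-265))²)))/1432886) + 4960060)/(-3123461 + 1309486) = ((2366463*(1/2275869) + ((775 + (190 + 265) - 80*(190 + 265)² + 14020)/(5*(-701 + 4*(190 + 265)²)))*(1/1432886)) + 4960060)/(-1813975) = ((788821/758623 + ((775 + 455 - 80*455² + 14020)/(5*(-701 + 4*455²)))*(1/1432886)) + 4960060)*(-1/1813975) = ((788821/758623 + ((775 + 455 - 80*207025 + 14020)/(5*(-701 + 4*207025)))*(1/1432886)) + 4960060)*(-1/1813975) = ((788821/758623 + ((775 + 455 - 16562000 + 14020)/(5*(-701 + 828100)))*(1/1432886)) + 4960060)*(-1/1813975) = ((788821/758623 + ((⅕)*(-16546750)/827399)*(1/1432886)) + 4960060)*(-1/1813975) = ((788821/758623 + ((⅕)*(1/827399)*(-16546750))*(1/1432886)) + 4960060)*(-1/1813975) = ((788821/758623 - 3309350/827399*1/1432886) + 4960060)*(-1/1813975) = ((788821/758623 - 1654675/592784221757) + 4960060)*(-1/1813975) = (467599387316065972/449699744661960611 + 4960060)*(-1/1813975) = (2230538183107391664262632/449699744661960611)*(-1/1813975) = -2230538183107391664262632/815744094323179999338725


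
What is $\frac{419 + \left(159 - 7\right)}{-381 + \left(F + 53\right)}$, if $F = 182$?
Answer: $- \frac{571}{146} \approx -3.911$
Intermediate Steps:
$\frac{419 + \left(159 - 7\right)}{-381 + \left(F + 53\right)} = \frac{419 + \left(159 - 7\right)}{-381 + \left(182 + 53\right)} = \frac{419 + 152}{-381 + 235} = \frac{571}{-146} = 571 \left(- \frac{1}{146}\right) = - \frac{571}{146}$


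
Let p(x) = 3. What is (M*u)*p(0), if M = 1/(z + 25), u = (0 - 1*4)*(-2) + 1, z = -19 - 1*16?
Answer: -27/10 ≈ -2.7000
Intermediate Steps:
z = -35 (z = -19 - 16 = -35)
u = 9 (u = (0 - 4)*(-2) + 1 = -4*(-2) + 1 = 8 + 1 = 9)
M = -⅒ (M = 1/(-35 + 25) = 1/(-10) = -⅒ ≈ -0.10000)
(M*u)*p(0) = -⅒*9*3 = -9/10*3 = -27/10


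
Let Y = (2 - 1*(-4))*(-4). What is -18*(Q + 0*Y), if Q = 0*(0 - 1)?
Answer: 0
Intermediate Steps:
Y = -24 (Y = (2 + 4)*(-4) = 6*(-4) = -24)
Q = 0 (Q = 0*(-1) = 0)
-18*(Q + 0*Y) = -18*(0 + 0*(-24)) = -18*(0 + 0) = -18*0 = 0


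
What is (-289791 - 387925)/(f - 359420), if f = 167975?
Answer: 677716/191445 ≈ 3.5400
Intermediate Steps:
(-289791 - 387925)/(f - 359420) = (-289791 - 387925)/(167975 - 359420) = -677716/(-191445) = -677716*(-1/191445) = 677716/191445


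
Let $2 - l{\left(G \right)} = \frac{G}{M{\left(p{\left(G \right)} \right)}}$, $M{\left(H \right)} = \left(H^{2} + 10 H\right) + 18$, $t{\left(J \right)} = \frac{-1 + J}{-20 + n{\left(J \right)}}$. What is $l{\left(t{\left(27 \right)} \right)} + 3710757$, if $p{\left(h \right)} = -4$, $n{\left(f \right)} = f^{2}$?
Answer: $\frac{7892784406}{2127} \approx 3.7108 \cdot 10^{6}$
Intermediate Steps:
$t{\left(J \right)} = \frac{-1 + J}{-20 + J^{2}}$
$M{\left(H \right)} = 18 + H^{2} + 10 H$
$l{\left(G \right)} = 2 + \frac{G}{6}$ ($l{\left(G \right)} = 2 - \frac{G}{18 + \left(-4\right)^{2} + 10 \left(-4\right)} = 2 - \frac{G}{18 + 16 - 40} = 2 - \frac{G}{-6} = 2 - G \left(- \frac{1}{6}\right) = 2 - - \frac{G}{6} = 2 + \frac{G}{6}$)
$l{\left(t{\left(27 \right)} \right)} + 3710757 = \left(2 + \frac{\frac{1}{-20 + 27^{2}} \left(-1 + 27\right)}{6}\right) + 3710757 = \left(2 + \frac{\frac{1}{-20 + 729} \cdot 26}{6}\right) + 3710757 = \left(2 + \frac{\frac{1}{709} \cdot 26}{6}\right) + 3710757 = \left(2 + \frac{1}{6} \cdot \frac{26}{709}\right) + 3710757 = \left(2 + \frac{13}{2127}\right) + 3710757 = \frac{4267}{2127} + 3710757 = \frac{7892784406}{2127}$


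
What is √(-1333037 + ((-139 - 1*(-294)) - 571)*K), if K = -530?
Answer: I*√1112557 ≈ 1054.8*I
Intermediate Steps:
√(-1333037 + ((-139 - 1*(-294)) - 571)*K) = √(-1333037 + ((-139 - 1*(-294)) - 571)*(-530)) = √(-1333037 + ((-139 + 294) - 571)*(-530)) = √(-1333037 + (155 - 571)*(-530)) = √(-1333037 - 416*(-530)) = √(-1333037 + 220480) = √(-1112557) = I*√1112557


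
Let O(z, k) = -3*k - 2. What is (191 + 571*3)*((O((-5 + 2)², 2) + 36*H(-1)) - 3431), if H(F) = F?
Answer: -6616400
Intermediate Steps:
O(z, k) = -2 - 3*k
(191 + 571*3)*((O((-5 + 2)², 2) + 36*H(-1)) - 3431) = (191 + 571*3)*(((-2 - 3*2) + 36*(-1)) - 3431) = (191 + 1713)*(((-2 - 6) - 36) - 3431) = 1904*((-8 - 36) - 3431) = 1904*(-44 - 3431) = 1904*(-3475) = -6616400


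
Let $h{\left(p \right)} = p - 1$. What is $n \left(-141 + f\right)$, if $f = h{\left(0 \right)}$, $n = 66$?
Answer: $-9372$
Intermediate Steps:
$h{\left(p \right)} = -1 + p$ ($h{\left(p \right)} = p - 1 = -1 + p$)
$f = -1$ ($f = -1 + 0 = -1$)
$n \left(-141 + f\right) = 66 \left(-141 - 1\right) = 66 \left(-142\right) = -9372$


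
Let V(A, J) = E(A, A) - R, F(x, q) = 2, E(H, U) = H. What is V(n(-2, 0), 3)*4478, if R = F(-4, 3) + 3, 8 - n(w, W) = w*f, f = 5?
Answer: 58214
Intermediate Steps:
n(w, W) = 8 - 5*w (n(w, W) = 8 - w*5 = 8 - 5*w)
R = 5 (R = 2 + 3 = 5)
V(A, J) = -5 + A (V(A, J) = A - 1*5 = A - 5 = -5 + A)
V(n(-2, 0), 3)*4478 = (-5 + (8 - 5*(-2)))*4478 = (-5 + (8 + 10))*4478 = (-5 + 18)*4478 = 13*4478 = 58214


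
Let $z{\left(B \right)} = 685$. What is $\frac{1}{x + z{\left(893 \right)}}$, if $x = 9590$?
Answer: $\frac{1}{10275} \approx 9.7324 \cdot 10^{-5}$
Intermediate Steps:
$\frac{1}{x + z{\left(893 \right)}} = \frac{1}{9590 + 685} = \frac{1}{10275}$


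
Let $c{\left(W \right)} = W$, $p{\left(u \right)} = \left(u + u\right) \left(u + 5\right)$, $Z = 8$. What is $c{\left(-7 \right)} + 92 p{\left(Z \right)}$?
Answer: $19129$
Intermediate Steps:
$p{\left(u \right)} = 2 u \left(5 + u\right)$
$c{\left(-7 \right)} + 92 p{\left(Z \right)} = -7 + 92 \cdot 2 \cdot 8 \left(5 + 8\right) = -7 + 92 \cdot 2 \cdot 8 \cdot 13 = -7 + 92 \cdot 208 = -7 + 19136 = 19129$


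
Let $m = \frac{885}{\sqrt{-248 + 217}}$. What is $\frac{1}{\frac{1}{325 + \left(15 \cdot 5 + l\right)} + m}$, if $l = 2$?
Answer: $\frac{12462}{126572292931} + \frac{143019540 i \sqrt{31}}{126572292931} \approx 9.8458 \cdot 10^{-8} + 0.0062913 i$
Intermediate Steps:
$m = - \frac{885 i \sqrt{31}}{31}$ ($m = \frac{885}{\sqrt{-31}} = \frac{885}{i \sqrt{31}} = 885 \left(- \frac{i \sqrt{31}}{31}\right) = - \frac{885 i \sqrt{31}}{31} \approx - 158.95 i$)
$\frac{1}{\frac{1}{325 + \left(15 \cdot 5 + l\right)} + m} = \frac{1}{\frac{1}{325 + \left(15 \cdot 5 + 2\right)} - \frac{885 i \sqrt{31}}{31}} = \frac{1}{\frac{1}{325 + \left(75 + 2\right)} - \frac{885 i \sqrt{31}}{31}} = \frac{1}{\frac{1}{325 + 77} - \frac{885 i \sqrt{31}}{31}} = \frac{1}{\frac{1}{402} - \frac{885 i \sqrt{31}}{31}}$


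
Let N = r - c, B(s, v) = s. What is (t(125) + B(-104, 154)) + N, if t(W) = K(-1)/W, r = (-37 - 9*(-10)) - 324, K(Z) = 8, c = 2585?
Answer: -369992/125 ≈ -2959.9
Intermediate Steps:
r = -271 (r = (-37 + 90) - 324 = 53 - 324 = -271)
t(W) = 8/W
N = -2856 (N = -271 - 1*2585 = -271 - 2585 = -2856)
(t(125) + B(-104, 154)) + N = (8/125 - 104) - 2856 = -12992/125 - 2856 = -369992/125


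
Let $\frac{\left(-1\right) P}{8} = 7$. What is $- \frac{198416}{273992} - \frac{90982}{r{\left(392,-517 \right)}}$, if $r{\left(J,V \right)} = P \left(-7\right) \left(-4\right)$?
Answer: $\frac{1538576491}{26851216} \approx 57.3$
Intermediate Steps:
$P = -56$ ($P = \left(-8\right) 7 = -56$)
$r{\left(J,V \right)} = -1568$ ($r{\left(J,V \right)} = \left(-56\right) \left(-7\right) \left(-4\right) = 392 \left(-4\right) = -1568$)
$- \frac{198416}{273992} - \frac{90982}{r{\left(392,-517 \right)}} = - \frac{198416}{273992} - \frac{90982}{-1568} = \left(-198416\right) \frac{1}{273992} - - \frac{45491}{784} = - \frac{24802}{34249} + \frac{45491}{784} = \frac{1538576491}{26851216}$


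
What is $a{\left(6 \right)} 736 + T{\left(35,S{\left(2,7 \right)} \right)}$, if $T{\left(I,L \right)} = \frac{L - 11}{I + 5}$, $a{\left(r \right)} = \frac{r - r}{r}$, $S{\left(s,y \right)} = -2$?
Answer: $- \frac{13}{40} \approx -0.325$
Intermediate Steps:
$a{\left(r \right)} = 0$ ($a{\left(r \right)} = \frac{0}{r} = 0$)
$T{\left(I,L \right)} = \frac{-11 + L}{5 + I}$
$a{\left(6 \right)} 736 + T{\left(35,S{\left(2,7 \right)} \right)} = 0 \cdot 736 + \frac{-11 - 2}{5 + 35} = 0 + \frac{1}{40} \left(-13\right) = 0 - \frac{13}{40} = - \frac{13}{40}$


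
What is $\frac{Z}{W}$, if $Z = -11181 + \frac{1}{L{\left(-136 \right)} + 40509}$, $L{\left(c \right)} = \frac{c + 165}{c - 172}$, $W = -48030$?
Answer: $\frac{27900492635}{119851593258} \approx 0.23279$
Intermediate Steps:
$L{\left(c \right)} = \frac{165 + c}{-172 + c}$
$Z = - \frac{139502463175}{12476743}$ ($Z = -11181 + \frac{1}{\frac{165 - 136}{-172 - 136} + 40509} = -11181 + \frac{1}{\frac{1}{-308} \cdot 29 + 40509} = -11181 + \frac{1}{\left(- \frac{1}{308}\right) 29 + 40509} = -11181 + \frac{1}{- \frac{29}{308} + 40509} = -11181 + \frac{1}{\frac{12476743}{308}} = -11181 + \frac{308}{12476743} = - \frac{139502463175}{12476743} \approx -11181.0$)
$\frac{Z}{W} = - \frac{139502463175}{12476743 \left(-48030\right)} = \left(- \frac{139502463175}{12476743}\right) \left(- \frac{1}{48030}\right) = \frac{27900492635}{119851593258}$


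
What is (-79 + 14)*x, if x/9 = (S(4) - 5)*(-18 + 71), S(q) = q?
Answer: 31005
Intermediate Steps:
x = -477 (x = 9*((4 - 5)*(-18 + 71)) = 9*(-1*53) = 9*(-53) = -477)
(-79 + 14)*x = (-79 + 14)*(-477) = -65*(-477) = 31005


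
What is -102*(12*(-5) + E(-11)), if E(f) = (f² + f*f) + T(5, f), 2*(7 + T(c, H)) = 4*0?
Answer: -17850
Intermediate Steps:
T(c, H) = -7 (T(c, H) = -7 + (4*0)/2 = -7 + (½)*0 = -7 + 0 = -7)
E(f) = -7 + 2*f² (E(f) = (f² + f*f) - 7 = (f² + f²) - 7 = 2*f² - 7 = -7 + 2*f²)
-102*(12*(-5) + E(-11)) = -102*(12*(-5) + (-7 + 2*(-11)²)) = -102*(-60 + (-7 + 2*121)) = -102*(-60 + (-7 + 242)) = -102*(-60 + 235) = -102*175 = -17850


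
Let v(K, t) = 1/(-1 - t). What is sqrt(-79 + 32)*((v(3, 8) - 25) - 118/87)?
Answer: -6908*I*sqrt(47)/261 ≈ -181.45*I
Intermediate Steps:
v(K, t) = 1/(-1 - t)
sqrt(-79 + 32)*((v(3, 8) - 25) - 118/87) = sqrt(-79 + 32)*((-1/(1 + 8) - 25) - 118/87) = sqrt(-47)*((-1/9 - 25) - 118*1/87) = (I*sqrt(47))*((-1*1/9 - 25) - 118/87) = (I*sqrt(47))*((-1/9 - 25) - 118/87) = (I*sqrt(47))*(-226/9 - 118/87) = (I*sqrt(47))*(-6908/261) = -6908*I*sqrt(47)/261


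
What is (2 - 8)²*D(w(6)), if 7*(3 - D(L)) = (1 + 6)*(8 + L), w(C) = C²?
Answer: -1476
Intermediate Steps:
D(L) = -5 - L (D(L) = 3 - (1 + 6)*(8 + L)/7 = 3 - (8 + L) = 3 - (56 + 7*L)/7 = 3 + (-8 - L) = -5 - L)
(2 - 8)²*D(w(6)) = (2 - 8)²*(-5 - 1*6²) = (-6)²*(-5 - 1*36) = 36*(-5 - 36) = 36*(-41) = -1476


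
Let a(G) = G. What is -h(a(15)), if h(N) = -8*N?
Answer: 120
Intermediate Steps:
-h(a(15)) = -(-8)*15 = -1*(-120) = 120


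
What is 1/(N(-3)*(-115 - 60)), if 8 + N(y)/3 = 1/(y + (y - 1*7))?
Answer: 13/55125 ≈ 0.00023583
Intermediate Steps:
N(y) = -24 + 3/(-7 + 2*y) (N(y) = -24 + 3/(y + (y - 1*7)) = -24 + 3/(y + (y - 7)) = -24 + 3/(y + (-7 + y)) = -24 + 3/(-7 + 2*y))
1/(N(-3)*(-115 - 60)) = 1/((3*(57 - 16*(-3))/(-7 + 2*(-3)))*(-115 - 60)) = 1/((3*(57 + 48)/(-7 - 6))*(-175)) = 1/((3*105/(-13))*(-175)) = 1/((3*(-1/13)*105)*(-175)) = 1/(-315/13*(-175)) = 1/(55125/13) = 13/55125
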